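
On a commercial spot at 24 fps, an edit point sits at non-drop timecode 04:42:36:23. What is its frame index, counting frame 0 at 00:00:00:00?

Total seconds to the label: (4 × 3600 + 42 × 60 + 36) = 16956.
Frame index = 16956 × 24 + 23 = 406967.

406967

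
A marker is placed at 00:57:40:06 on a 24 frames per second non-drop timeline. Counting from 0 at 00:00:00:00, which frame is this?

83046

Total seconds to the label: (0 × 3600 + 57 × 60 + 40) = 3460.
Frame index = 3460 × 24 + 6 = 83046.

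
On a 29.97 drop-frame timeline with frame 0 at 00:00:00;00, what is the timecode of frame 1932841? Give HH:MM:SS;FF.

17:54:52;15

Ten DF minutes hold 17982 frames, so frame 1932841 lies in block 107 (frames 1924074–1942055) with 8767 frames into that block.
The block's first minute is 1800 frames and the rest 1798 each; 8767 frames reaches minute 4, so 107 × 18 + 4 × 2 = 1934 labels have been skipped so far.
Adding those back, label number 1932841 + 1934 = 1934775 at 30 labels/s is 64492 s + 15 f = 17 h 54 min 52 s frame 15, i.e. 17:54:52;15.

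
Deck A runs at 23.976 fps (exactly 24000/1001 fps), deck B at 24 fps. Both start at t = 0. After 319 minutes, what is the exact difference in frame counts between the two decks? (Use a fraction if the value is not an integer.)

319 min = 19140 s.
A emits 24000/1001 × 19140 = 41760000/91 frames; B emits 24 × 19140 = 459360.
Difference = 41760/91 frames (≈ 458.9011); B is ahead of A.

41760/91 frames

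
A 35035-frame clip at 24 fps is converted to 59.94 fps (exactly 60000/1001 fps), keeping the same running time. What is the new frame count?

87500 frames

Target frames = source frames × (target rate / source rate) = 35035 × (60000/1001)/(24) = 35035 × 2500/1001 = 87500.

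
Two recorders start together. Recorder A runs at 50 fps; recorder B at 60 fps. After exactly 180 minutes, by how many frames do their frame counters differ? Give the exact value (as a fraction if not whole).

108000 frames

180 min = 10800 s.
A emits 50 × 10800 = 540000 frames; B emits 60 × 10800 = 648000.
Difference = 108000 frames; B is ahead of A.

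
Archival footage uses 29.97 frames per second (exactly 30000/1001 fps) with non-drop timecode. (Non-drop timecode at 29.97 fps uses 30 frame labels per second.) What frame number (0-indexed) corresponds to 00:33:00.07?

Total seconds to the label: (0 × 3600 + 33 × 60 + 0) = 1980.
Frame index = 1980 × 30 + 7 = 59407.

59407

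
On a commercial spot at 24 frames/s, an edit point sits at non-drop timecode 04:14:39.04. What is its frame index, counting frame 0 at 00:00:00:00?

frame 366700

Total seconds to the label: (4 × 3600 + 14 × 60 + 39) = 15279.
Frame index = 15279 × 24 + 4 = 366700.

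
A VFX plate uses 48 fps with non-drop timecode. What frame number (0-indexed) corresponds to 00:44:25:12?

Total seconds to the label: (0 × 3600 + 44 × 60 + 25) = 2665.
Frame index = 2665 × 48 + 12 = 127932.

127932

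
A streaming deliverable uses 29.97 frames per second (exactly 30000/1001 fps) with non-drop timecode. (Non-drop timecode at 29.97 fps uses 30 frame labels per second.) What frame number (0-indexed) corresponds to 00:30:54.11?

Total seconds to the label: (0 × 3600 + 30 × 60 + 54) = 1854.
Frame index = 1854 × 30 + 11 = 55631.

frame 55631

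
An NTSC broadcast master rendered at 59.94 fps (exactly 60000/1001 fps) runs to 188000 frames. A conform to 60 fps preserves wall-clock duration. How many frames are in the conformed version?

Target frames = source frames × (target rate / source rate) = 188000 × (60)/(60000/1001) = 188000 × 1001/1000 = 188188.

188188 frames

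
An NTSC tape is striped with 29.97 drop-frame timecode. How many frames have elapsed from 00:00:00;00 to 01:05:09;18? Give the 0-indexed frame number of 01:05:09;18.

Complete 10-minute blocks: 6, each 17982 frames → 107892.
Remaining 5 whole minutes in the current block: 1800 + 4 × 1798 = 8992 frames.
Within the current minute: 9 × 30 + 18 − 2 = 286 (labels ;00/;01 skipped at this minute). Total = 107892 + 8992 + 286 = 117170.

117170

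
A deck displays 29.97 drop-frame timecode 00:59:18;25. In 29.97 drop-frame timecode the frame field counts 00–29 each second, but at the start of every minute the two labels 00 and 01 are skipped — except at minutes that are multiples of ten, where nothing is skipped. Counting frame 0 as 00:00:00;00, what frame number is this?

Complete 10-minute blocks: 5, each 17982 frames → 89910.
Remaining 9 whole minutes in the current block: 1800 + 8 × 1798 = 16184 frames.
Within the current minute: 18 × 30 + 25 − 2 = 563 (labels ;00/;01 skipped at this minute). Total = 89910 + 16184 + 563 = 106657.

106657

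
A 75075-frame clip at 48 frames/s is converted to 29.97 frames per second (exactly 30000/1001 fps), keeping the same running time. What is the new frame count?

Target frames = source frames × (target rate / source rate) = 75075 × (30000/1001)/(48) = 75075 × 625/1001 = 46875.

46875 frames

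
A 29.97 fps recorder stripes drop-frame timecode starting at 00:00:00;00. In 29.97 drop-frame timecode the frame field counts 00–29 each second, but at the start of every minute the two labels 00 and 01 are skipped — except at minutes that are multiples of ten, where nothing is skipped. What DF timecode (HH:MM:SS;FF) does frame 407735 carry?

03:46:44;23

Ten DF minutes hold 17982 frames, so frame 407735 lies in block 22 (frames 395604–413585) with 12131 frames into that block.
The block's first minute is 1800 frames and the rest 1798 each; 12131 frames reaches minute 6, so 22 × 18 + 6 × 2 = 408 labels have been skipped so far.
Adding those back, label number 407735 + 408 = 408143 at 30 labels/s is 13604 s + 23 f = 3 h 46 min 44 s frame 23, i.e. 03:46:44;23.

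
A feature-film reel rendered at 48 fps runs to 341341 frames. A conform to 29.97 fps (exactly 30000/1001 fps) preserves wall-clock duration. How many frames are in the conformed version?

Target frames = source frames × (target rate / source rate) = 341341 × (30000/1001)/(48) = 341341 × 625/1001 = 213125.

213125 frames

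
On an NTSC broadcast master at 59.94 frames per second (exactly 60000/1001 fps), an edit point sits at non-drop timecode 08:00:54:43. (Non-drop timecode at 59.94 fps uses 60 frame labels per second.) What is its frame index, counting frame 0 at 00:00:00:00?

Total seconds to the label: (8 × 3600 + 0 × 60 + 54) = 28854.
Frame index = 28854 × 60 + 43 = 1731283.

1731283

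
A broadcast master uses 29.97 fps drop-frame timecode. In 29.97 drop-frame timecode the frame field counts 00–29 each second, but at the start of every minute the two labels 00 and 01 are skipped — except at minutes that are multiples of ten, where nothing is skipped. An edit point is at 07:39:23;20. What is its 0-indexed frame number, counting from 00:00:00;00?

Complete 10-minute blocks: 45, each 17982 frames → 809190.
Remaining 9 whole minutes in the current block: 1800 + 8 × 1798 = 16184 frames.
Within the current minute: 23 × 30 + 20 − 2 = 708 (labels ;00/;01 skipped at this minute). Total = 809190 + 16184 + 708 = 826082.

826082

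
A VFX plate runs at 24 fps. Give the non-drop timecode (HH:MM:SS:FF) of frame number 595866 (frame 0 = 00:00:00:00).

06:53:47:18

595866 ÷ 24 = 24827 full seconds, remainder 18 frames.
24827 s = 6 h 53 min 47 s.
Timecode: 06:53:47:18.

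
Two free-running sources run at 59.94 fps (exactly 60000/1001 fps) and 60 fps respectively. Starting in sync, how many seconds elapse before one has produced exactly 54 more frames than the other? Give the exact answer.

900.9 seconds

The gap grows by |60 − 60000/1001| = 60/1001 frames per second.
Time for a 54-frame gap: 54 ÷ (60/1001) = 900.9 s.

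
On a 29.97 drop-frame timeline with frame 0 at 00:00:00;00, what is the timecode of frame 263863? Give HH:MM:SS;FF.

Each 10-minute DF block holds 10 × 60 × 30 − 9 × 2 = 17982 frames. 263863 ÷ 17982 → 14 full blocks, remainder 12115.
Within the partial block the first minute is 1800 frames and each further minute 1798, so 6 further minute boundaries passed. Total skipped labels = 18 × 14 + 2 × 6 = 264.
Non-drop label index = 263863 + 264 = 264127; at 30 labels/s that is 02:26:44:07, i.e. DF 02:26:44;07.

02:26:44;07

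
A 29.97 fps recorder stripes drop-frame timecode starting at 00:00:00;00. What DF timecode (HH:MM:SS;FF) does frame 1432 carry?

Each 10-minute DF block holds 10 × 60 × 30 − 9 × 2 = 17982 frames. 1432 ÷ 17982 → 0 full blocks, remainder 1432.
Within the partial block the first minute is 1800 frames and each further minute 1798, so 0 further minute boundaries passed. Total skipped labels = 18 × 0 + 2 × 0 = 0.
Non-drop label index = 1432 + 0 = 1432; at 30 labels/s that is 00:00:47:22, i.e. DF 00:00:47;22.

00:00:47;22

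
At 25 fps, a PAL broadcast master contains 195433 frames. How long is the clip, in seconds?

Running time = 195433 / (25) = 7817.32 s.

7817.32 seconds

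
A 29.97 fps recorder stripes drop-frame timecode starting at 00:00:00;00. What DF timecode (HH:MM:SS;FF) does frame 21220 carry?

00:11:48;00

Ten DF minutes hold 17982 frames, so frame 21220 lies in block 1 (frames 17982–35963) with 3238 frames into that block.
The block's first minute is 1800 frames and the rest 1798 each; 3238 frames reaches minute 1, so 1 × 18 + 1 × 2 = 20 labels have been skipped so far.
Adding those back, label number 21220 + 20 = 21240 at 30 labels/s is 708 s + 0 f = 0 h 11 min 48 s frame 0, i.e. 00:11:48;00.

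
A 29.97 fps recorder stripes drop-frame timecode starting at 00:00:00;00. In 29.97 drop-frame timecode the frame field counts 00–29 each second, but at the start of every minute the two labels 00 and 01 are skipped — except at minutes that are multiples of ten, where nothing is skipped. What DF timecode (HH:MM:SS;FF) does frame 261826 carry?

02:25:36;08

Ten DF minutes hold 17982 frames, so frame 261826 lies in block 14 (frames 251748–269729) with 10078 frames into that block.
The block's first minute is 1800 frames and the rest 1798 each; 10078 frames reaches minute 5, so 14 × 18 + 5 × 2 = 262 labels have been skipped so far.
Adding those back, label number 261826 + 262 = 262088 at 30 labels/s is 8736 s + 8 f = 2 h 25 min 36 s frame 8, i.e. 02:25:36;08.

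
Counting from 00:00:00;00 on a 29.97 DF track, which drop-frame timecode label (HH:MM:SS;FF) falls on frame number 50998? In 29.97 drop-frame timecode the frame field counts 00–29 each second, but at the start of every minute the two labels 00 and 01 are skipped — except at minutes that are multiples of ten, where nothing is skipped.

Each 10-minute DF block holds 10 × 60 × 30 − 9 × 2 = 17982 frames. 50998 ÷ 17982 → 2 full blocks, remainder 15034.
Within the partial block the first minute is 1800 frames and each further minute 1798, so 8 further minute boundaries passed. Total skipped labels = 18 × 2 + 2 × 8 = 52.
Non-drop label index = 50998 + 52 = 51050; at 30 labels/s that is 00:28:21:20, i.e. DF 00:28:21;20.

00:28:21;20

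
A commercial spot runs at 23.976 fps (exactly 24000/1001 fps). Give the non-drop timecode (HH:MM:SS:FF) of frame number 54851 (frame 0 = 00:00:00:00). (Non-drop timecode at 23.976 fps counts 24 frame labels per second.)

54851 ÷ 24 = 2285 full seconds, remainder 11 frames.
2285 s = 0 h 38 min 5 s.
Timecode: 00:38:05:11.

00:38:05:11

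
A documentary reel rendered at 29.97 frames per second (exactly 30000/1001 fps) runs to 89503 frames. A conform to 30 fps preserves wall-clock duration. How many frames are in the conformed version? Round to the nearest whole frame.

Frames at target rate = 89503 × (30) / (30000/1001) = 89592503/1000 ≈ 89592.503.
Nearest whole frame: 89593.

89593 frames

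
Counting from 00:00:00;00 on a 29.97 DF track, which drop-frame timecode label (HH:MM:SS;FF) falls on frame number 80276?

Ten DF minutes hold 17982 frames, so frame 80276 lies in block 4 (frames 71928–89909) with 8348 frames into that block.
The block's first minute is 1800 frames and the rest 1798 each; 8348 frames reaches minute 4, so 4 × 18 + 4 × 2 = 80 labels have been skipped so far.
Adding those back, label number 80276 + 80 = 80356 at 30 labels/s is 2678 s + 16 f = 0 h 44 min 38 s frame 16, i.e. 00:44:38;16.

00:44:38;16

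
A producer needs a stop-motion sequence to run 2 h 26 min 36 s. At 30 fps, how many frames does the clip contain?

263880 frames

2 h 26 min 36 s = 8796 s.
Frames = 8796 × 30 = 263880.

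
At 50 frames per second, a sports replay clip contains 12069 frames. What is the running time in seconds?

241.38 seconds

Running time = 12069 / (50) = 241.38 s.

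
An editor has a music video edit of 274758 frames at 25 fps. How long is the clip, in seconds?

10990.32 seconds

Running time = 274758 / (25) = 10990.32 s.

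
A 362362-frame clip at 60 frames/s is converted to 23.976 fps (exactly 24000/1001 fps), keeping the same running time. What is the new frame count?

144800 frames

Target frames = source frames × (target rate / source rate) = 362362 × (24000/1001)/(60) = 362362 × 400/1001 = 144800.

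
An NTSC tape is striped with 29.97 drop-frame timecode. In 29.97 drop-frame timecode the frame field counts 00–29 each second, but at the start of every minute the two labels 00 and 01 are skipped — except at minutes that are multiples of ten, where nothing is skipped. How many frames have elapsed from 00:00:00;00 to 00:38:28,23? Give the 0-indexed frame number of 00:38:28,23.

Complete 10-minute blocks: 3, each 17982 frames → 53946.
Remaining 8 whole minutes in the current block: 1800 + 7 × 1798 = 14386 frames.
Within the current minute: 28 × 30 + 23 − 2 = 861 (labels ;00/;01 skipped at this minute). Total = 53946 + 14386 + 861 = 69193.

69193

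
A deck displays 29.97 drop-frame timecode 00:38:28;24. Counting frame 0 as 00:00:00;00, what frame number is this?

69194

As if non-drop at 30 labels/s: (0 × 3600 + 38 × 60 + 28) × 30 + 24 = 69264.
Minute boundaries passed: 38; those not divisible by 10: 38 − 3 = 35; dropped labels = 2 × 35 = 70.
Actual frame index = 69264 − 70 = 69194.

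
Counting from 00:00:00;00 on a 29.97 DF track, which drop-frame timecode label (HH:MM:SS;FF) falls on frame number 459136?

Each 10-minute DF block holds 10 × 60 × 30 − 9 × 2 = 17982 frames. 459136 ÷ 17982 → 25 full blocks, remainder 9586.
Within the partial block the first minute is 1800 frames and each further minute 1798, so 5 further minute boundaries passed. Total skipped labels = 18 × 25 + 2 × 5 = 460.
Non-drop label index = 459136 + 460 = 459596; at 30 labels/s that is 04:15:19:26, i.e. DF 04:15:19;26.

04:15:19;26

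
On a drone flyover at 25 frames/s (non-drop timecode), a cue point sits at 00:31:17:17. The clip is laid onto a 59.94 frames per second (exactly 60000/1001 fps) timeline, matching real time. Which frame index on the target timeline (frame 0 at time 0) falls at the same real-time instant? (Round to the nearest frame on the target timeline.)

frame 112548

Source frame index: (0×3600 + 31×60 + 17) × 25 + 17 = 46942.
Real time: 46942 / (25) = 46942/25 s.
Target frame: (46942/25) × (60000/1001) = 16094400/143 ≈ 112548.252 → 112548.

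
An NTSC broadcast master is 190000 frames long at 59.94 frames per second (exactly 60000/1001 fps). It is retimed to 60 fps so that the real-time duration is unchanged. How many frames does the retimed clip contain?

Target frames = source frames × (target rate / source rate) = 190000 × (60)/(60000/1001) = 190000 × 1001/1000 = 190190.

190190 frames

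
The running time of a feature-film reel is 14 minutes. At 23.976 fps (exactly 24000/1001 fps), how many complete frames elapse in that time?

20139 frames

14 min = 840 s.
Frames = 840 × 24000/1001 = 2880000/143 ≈ 20139.8601.
Complete frames: 20139.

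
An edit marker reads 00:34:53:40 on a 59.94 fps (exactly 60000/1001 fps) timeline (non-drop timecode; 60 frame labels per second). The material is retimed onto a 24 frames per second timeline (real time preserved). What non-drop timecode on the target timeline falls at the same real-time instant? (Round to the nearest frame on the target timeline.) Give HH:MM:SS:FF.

Source frame index: (0×3600 + 34×60 + 53) × 60 + 40 = 125620.
Real time: 125620 / (60000/1001) = 6287281/3000 s.
Target frame: (6287281/3000) × (24) = 6287281/125 ≈ 50298.248 → 50298.
At 24 labels/s: frame 50298 → 00:34:55:18.

00:34:55:18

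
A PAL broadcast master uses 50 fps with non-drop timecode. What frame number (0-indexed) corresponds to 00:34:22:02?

Total seconds to the label: (0 × 3600 + 34 × 60 + 22) = 2062.
Frame index = 2062 × 50 + 2 = 103102.

103102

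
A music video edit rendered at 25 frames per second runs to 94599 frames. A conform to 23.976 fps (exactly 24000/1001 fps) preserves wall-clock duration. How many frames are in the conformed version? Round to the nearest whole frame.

Frames at target rate = 94599 × (24000/1001) / (25) = 90815040/1001 ≈ 90724.316.
Nearest whole frame: 90724.

90724 frames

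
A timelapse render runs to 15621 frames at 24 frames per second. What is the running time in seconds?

Running time = 15621 / (24) = 650.875 s.

650.875 seconds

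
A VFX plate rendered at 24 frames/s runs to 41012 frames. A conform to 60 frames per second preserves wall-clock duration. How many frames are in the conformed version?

Frames at target rate = 41012 × (60) / (24) = 102530.

102530 frames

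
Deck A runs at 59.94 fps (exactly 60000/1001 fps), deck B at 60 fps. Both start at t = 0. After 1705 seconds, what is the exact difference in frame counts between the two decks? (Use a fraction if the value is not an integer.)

A emits 60000/1001 × 1705 = 9300000/91 frames; B emits 60 × 1705 = 102300.
Difference = 9300/91 frames (≈ 102.1978); B is ahead of A.

9300/91 frames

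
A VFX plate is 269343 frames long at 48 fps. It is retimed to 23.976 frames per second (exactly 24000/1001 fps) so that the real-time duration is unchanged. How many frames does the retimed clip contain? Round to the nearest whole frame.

Frames at target rate = 269343 × (24000/1001) / (48) = 134671500/1001 ≈ 134536.963.
Nearest whole frame: 134537.

134537 frames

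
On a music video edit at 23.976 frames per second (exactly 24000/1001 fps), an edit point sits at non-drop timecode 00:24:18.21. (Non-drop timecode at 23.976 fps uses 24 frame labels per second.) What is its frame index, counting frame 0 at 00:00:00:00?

Total seconds to the label: (0 × 3600 + 24 × 60 + 18) = 1458.
Frame index = 1458 × 24 + 21 = 35013.

35013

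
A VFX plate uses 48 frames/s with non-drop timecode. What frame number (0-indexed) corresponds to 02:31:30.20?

frame 436340

Total seconds to the label: (2 × 3600 + 31 × 60 + 30) = 9090.
Frame index = 9090 × 48 + 20 = 436340.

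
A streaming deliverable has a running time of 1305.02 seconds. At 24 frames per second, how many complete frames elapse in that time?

31320 frames

Frames = 1305.02 × 24 = 783012/25 ≈ 31320.4800.
Complete frames: 31320.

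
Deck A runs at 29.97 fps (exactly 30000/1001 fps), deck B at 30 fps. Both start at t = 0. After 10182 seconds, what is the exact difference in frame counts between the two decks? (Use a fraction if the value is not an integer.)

A emits 30000/1001 × 10182 = 305460000/1001 frames; B emits 30 × 10182 = 305460.
Difference = 305460/1001 frames (≈ 305.1548); B is ahead of A.

305460/1001 frames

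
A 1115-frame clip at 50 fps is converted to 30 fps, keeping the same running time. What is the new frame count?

Frames at target rate = 1115 × (30) / (50) = 669.

669 frames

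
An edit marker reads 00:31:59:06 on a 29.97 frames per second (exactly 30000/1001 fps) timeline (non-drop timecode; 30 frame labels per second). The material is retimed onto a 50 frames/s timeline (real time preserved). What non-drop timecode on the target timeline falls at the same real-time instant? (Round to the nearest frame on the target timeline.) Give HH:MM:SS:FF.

00:32:01:06

Source frame index: (0×3600 + 31×60 + 59) × 30 + 6 = 57576.
Real time: 57576 / (30000/1001) = 2401399/1250 s.
Target frame: (2401399/1250) × (50) = 2401399/25 ≈ 96055.960 → 96056.
At 50 labels/s: frame 96056 → 00:32:01:06.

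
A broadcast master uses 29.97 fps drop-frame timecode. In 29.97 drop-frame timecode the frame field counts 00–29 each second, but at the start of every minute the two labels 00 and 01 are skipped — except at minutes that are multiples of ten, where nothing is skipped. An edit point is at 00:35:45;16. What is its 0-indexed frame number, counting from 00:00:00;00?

As if non-drop at 30 labels/s: (0 × 3600 + 35 × 60 + 45) × 30 + 16 = 64366.
Minute boundaries passed: 35; those not divisible by 10: 35 − 3 = 32; dropped labels = 2 × 32 = 64.
Actual frame index = 64366 − 64 = 64302.

64302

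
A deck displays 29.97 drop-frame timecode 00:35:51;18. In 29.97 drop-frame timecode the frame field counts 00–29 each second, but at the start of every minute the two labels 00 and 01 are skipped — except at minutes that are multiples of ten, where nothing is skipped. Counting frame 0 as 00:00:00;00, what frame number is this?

64484

Complete 10-minute blocks: 3, each 17982 frames → 53946.
Remaining 5 whole minutes in the current block: 1800 + 4 × 1798 = 8992 frames.
Within the current minute: 51 × 30 + 18 − 2 = 1546 (labels ;00/;01 skipped at this minute). Total = 53946 + 8992 + 1546 = 64484.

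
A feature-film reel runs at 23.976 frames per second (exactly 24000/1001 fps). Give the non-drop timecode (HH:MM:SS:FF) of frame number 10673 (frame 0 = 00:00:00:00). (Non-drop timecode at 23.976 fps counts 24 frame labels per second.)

10673 ÷ 24 = 444 full seconds, remainder 17 frames.
444 s = 0 h 7 min 24 s.
Timecode: 00:07:24:17.

00:07:24:17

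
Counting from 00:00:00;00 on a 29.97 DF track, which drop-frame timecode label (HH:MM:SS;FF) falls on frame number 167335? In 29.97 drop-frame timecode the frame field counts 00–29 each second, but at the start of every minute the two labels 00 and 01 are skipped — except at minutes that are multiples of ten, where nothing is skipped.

Each 10-minute DF block holds 10 × 60 × 30 − 9 × 2 = 17982 frames. 167335 ÷ 17982 → 9 full blocks, remainder 5497.
Within the partial block the first minute is 1800 frames and each further minute 1798, so 3 further minute boundaries passed. Total skipped labels = 18 × 9 + 2 × 3 = 168.
Non-drop label index = 167335 + 168 = 167503; at 30 labels/s that is 01:33:03:13, i.e. DF 01:33:03;13.

01:33:03;13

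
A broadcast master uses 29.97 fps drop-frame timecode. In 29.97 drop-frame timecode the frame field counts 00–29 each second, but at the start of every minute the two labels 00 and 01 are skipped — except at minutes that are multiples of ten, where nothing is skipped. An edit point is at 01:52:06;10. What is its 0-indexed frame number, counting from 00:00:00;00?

As if non-drop at 30 labels/s: (1 × 3600 + 52 × 60 + 6) × 30 + 10 = 201790.
Minute boundaries passed: 112; those not divisible by 10: 112 − 11 = 101; dropped labels = 2 × 101 = 202.
Actual frame index = 201790 − 202 = 201588.

201588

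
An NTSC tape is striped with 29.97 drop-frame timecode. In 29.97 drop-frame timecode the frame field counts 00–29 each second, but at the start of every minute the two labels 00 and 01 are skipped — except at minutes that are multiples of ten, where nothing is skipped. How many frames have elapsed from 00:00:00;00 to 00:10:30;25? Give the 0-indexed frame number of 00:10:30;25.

18907

As if non-drop at 30 labels/s: (0 × 3600 + 10 × 60 + 30) × 30 + 25 = 18925.
Minute boundaries passed: 10; those not divisible by 10: 10 − 1 = 9; dropped labels = 2 × 9 = 18.
Actual frame index = 18925 − 18 = 18907.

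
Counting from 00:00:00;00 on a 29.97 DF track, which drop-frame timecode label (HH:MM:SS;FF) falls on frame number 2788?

00:01:33;00

Each 10-minute DF block holds 10 × 60 × 30 − 9 × 2 = 17982 frames. 2788 ÷ 17982 → 0 full blocks, remainder 2788.
Within the partial block the first minute is 1800 frames and each further minute 1798, so 1 further minute boundary passed. Total skipped labels = 18 × 0 + 2 × 1 = 2.
Non-drop label index = 2788 + 2 = 2790; at 30 labels/s that is 00:01:33:00, i.e. DF 00:01:33;00.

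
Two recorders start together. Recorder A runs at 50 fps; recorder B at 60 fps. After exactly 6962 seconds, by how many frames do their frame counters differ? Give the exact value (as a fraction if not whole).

A emits 50 × 6962 = 348100 frames; B emits 60 × 6962 = 417720.
Difference = 69620 frames; B is ahead of A.

69620 frames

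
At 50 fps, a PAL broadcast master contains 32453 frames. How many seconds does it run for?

649.06 seconds

Running time = 32453 / (50) = 649.06 s.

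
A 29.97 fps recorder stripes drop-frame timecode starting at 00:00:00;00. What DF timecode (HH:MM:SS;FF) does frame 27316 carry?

00:15:11;14

Each 10-minute DF block holds 10 × 60 × 30 − 9 × 2 = 17982 frames. 27316 ÷ 17982 → 1 full block, remainder 9334.
Within the partial block the first minute is 1800 frames and each further minute 1798, so 5 further minute boundaries passed. Total skipped labels = 18 × 1 + 2 × 5 = 28.
Non-drop label index = 27316 + 28 = 27344; at 30 labels/s that is 00:15:11:14, i.e. DF 00:15:11;14.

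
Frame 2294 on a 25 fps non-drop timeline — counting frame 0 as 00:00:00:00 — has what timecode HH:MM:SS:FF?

2294 ÷ 25 = 91 full seconds, remainder 19 frames.
91 s = 0 h 1 min 31 s.
Timecode: 00:01:31:19.

00:01:31:19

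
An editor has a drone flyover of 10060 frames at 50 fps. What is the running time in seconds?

Running time = 10060 / (50) = 201.2 s.

201.2 seconds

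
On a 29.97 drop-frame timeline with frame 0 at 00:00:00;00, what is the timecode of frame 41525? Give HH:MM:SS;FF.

Each 10-minute DF block holds 10 × 60 × 30 − 9 × 2 = 17982 frames. 41525 ÷ 17982 → 2 full blocks, remainder 5561.
Within the partial block the first minute is 1800 frames and each further minute 1798, so 3 further minute boundaries passed. Total skipped labels = 18 × 2 + 2 × 3 = 42.
Non-drop label index = 41525 + 42 = 41567; at 30 labels/s that is 00:23:05:17, i.e. DF 00:23:05;17.

00:23:05;17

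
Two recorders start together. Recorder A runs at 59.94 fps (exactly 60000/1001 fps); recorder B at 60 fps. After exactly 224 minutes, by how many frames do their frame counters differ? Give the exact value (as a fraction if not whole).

115200/143 frames

224 min = 13440 s.
A emits 60000/1001 × 13440 = 115200000/143 frames; B emits 60 × 13440 = 806400.
Difference = 115200/143 frames (≈ 805.5944); B is ahead of A.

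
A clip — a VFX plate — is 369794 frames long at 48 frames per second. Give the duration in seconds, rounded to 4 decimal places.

7704.0417 seconds

Running time = 369794 × 1/48 = 184897/24 s ≈ 7704.0417 s.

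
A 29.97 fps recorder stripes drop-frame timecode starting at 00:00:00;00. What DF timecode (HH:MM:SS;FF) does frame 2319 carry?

00:01:17;11

Ten DF minutes hold 17982 frames, so frame 2319 lies in block 0 (frames 0–17981) with 2319 frames into that block.
The block's first minute is 1800 frames and the rest 1798 each; 2319 frames reaches minute 1, so 0 × 18 + 1 × 2 = 2 labels have been skipped so far.
Adding those back, label number 2319 + 2 = 2321 at 30 labels/s is 77 s + 11 f = 0 h 1 min 17 s frame 11, i.e. 00:01:17;11.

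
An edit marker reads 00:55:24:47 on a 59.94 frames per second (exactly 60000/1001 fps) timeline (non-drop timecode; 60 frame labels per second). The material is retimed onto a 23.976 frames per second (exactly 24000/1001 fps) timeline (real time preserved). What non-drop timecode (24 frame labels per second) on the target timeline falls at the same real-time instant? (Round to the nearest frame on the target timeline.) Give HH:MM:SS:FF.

Source frame index: (0×3600 + 55×60 + 24) × 60 + 47 = 199487.
Real time: 199487 / (60000/1001) = 199686487/60000 s.
Target frame: (199686487/60000) × (24000/1001) = 398974/5 ≈ 79794.800 → 79795.
At 24 labels/s: frame 79795 → 00:55:24:19.

00:55:24:19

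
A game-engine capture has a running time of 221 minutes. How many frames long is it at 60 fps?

795600 frames

221 min = 13260 s.
Frames = 13260 × 60 = 795600.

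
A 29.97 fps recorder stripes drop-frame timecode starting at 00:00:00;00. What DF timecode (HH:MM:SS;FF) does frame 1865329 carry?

Ten DF minutes hold 17982 frames, so frame 1865329 lies in block 103 (frames 1852146–1870127) with 13183 frames into that block.
The block's first minute is 1800 frames and the rest 1798 each; 13183 frames reaches minute 7, so 103 × 18 + 7 × 2 = 1868 labels have been skipped so far.
Adding those back, label number 1865329 + 1868 = 1867197 at 30 labels/s is 62239 s + 27 f = 17 h 17 min 19 s frame 27, i.e. 17:17:19;27.

17:17:19;27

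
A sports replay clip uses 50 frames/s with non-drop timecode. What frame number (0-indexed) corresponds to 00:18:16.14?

54814

Total seconds to the label: (0 × 3600 + 18 × 60 + 16) = 1096.
Frame index = 1096 × 50 + 14 = 54814.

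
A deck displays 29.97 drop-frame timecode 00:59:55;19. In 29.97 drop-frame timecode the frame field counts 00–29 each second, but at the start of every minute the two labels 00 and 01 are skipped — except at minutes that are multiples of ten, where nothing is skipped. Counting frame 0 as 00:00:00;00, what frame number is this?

Complete 10-minute blocks: 5, each 17982 frames → 89910.
Remaining 9 whole minutes in the current block: 1800 + 8 × 1798 = 16184 frames.
Within the current minute: 55 × 30 + 19 − 2 = 1667 (labels ;00/;01 skipped at this minute). Total = 89910 + 16184 + 1667 = 107761.

107761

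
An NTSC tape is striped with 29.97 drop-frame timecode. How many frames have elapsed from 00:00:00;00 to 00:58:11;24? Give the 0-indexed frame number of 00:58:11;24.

As if non-drop at 30 labels/s: (0 × 3600 + 58 × 60 + 11) × 30 + 24 = 104754.
Minute boundaries passed: 58; those not divisible by 10: 58 − 5 = 53; dropped labels = 2 × 53 = 106.
Actual frame index = 104754 − 106 = 104648.

104648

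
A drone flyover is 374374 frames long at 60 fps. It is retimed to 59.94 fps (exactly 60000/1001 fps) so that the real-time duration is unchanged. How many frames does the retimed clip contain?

Target frames = source frames × (target rate / source rate) = 374374 × (60000/1001)/(60) = 374374 × 1000/1001 = 374000.

374000 frames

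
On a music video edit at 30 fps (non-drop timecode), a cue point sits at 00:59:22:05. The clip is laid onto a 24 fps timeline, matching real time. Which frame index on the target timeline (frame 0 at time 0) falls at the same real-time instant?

frame 85492

Source frame index: (0×3600 + 59×60 + 22) × 30 + 5 = 106865.
Real time: 106865 / (30) = 21373/6 s.
Target frame: (21373/6) × (24) = 85492.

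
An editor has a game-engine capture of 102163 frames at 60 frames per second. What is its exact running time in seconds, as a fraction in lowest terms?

Running time = 102163 ÷ (60) = 102163 × 1/60 = 102163/60 s.

102163/60 seconds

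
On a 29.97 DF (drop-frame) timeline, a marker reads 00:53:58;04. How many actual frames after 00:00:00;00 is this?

97048

Complete 10-minute blocks: 5, each 17982 frames → 89910.
Remaining 3 whole minutes in the current block: 1800 + 2 × 1798 = 5396 frames.
Within the current minute: 58 × 30 + 4 − 2 = 1742 (labels ;00/;01 skipped at this minute). Total = 89910 + 5396 + 1742 = 97048.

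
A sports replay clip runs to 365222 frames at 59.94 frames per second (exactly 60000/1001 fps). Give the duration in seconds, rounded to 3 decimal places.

Running time = 365222 × 1001/60000 = 182793611/30000 s ≈ 6093.120 s.

6093.120 seconds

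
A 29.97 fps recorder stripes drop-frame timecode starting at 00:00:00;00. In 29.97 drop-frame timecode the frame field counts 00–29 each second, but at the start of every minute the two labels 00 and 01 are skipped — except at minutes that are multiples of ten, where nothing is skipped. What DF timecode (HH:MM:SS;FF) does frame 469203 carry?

04:20:55;21

Each 10-minute DF block holds 10 × 60 × 30 − 9 × 2 = 17982 frames. 469203 ÷ 17982 → 26 full blocks, remainder 1671.
Within the partial block the first minute is 1800 frames and each further minute 1798, so 0 further minute boundaries passed. Total skipped labels = 18 × 26 + 2 × 0 = 468.
Non-drop label index = 469203 + 468 = 469671; at 30 labels/s that is 04:20:55:21, i.e. DF 04:20:55;21.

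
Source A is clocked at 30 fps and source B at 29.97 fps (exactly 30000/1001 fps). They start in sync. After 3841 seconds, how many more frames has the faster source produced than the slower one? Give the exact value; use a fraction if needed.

115230/1001 frames

A emits 30 × 3841 = 115230 frames; B emits 30000/1001 × 3841 = 115230000/1001.
Difference = 115230/1001 frames (≈ 115.1149); B is behind A.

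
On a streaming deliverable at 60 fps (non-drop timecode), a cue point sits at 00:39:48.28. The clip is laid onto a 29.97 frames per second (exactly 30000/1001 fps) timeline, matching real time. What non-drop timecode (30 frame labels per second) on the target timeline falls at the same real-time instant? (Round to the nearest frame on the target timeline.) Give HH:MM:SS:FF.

Source frame index: (0×3600 + 39×60 + 48) × 60 + 28 = 143308.
Real time: 143308 / (60) = 35827/15 s.
Target frame: (35827/15) × (30000/1001) = 6514000/91 ≈ 71582.418 → 71582.
At 30 labels/s: frame 71582 → 00:39:46:02.

00:39:46:02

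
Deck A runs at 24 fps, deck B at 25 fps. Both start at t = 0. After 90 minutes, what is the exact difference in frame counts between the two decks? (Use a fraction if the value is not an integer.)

5400 frames

90 min = 5400 s.
A emits 24 × 5400 = 129600 frames; B emits 25 × 5400 = 135000.
Difference = 5400 frames; B is ahead of A.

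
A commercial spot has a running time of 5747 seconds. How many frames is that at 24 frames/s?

Frames = 5747 × 24 = 137928.

137928 frames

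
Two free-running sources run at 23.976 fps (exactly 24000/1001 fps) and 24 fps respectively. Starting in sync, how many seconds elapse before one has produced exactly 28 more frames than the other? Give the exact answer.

7007/6 seconds

The gap grows by |24 − 24000/1001| = 24/1001 frames per second.
Time for a 28-frame gap: 28 ÷ (24/1001) = 7007/6 s.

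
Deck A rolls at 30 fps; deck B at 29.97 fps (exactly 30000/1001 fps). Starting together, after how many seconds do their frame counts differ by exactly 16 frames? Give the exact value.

8008/15 seconds

The gap grows by |30000/1001 − 30| = 30/1001 frames per second.
Time for a 16-frame gap: 16 ÷ (30/1001) = 8008/15 s.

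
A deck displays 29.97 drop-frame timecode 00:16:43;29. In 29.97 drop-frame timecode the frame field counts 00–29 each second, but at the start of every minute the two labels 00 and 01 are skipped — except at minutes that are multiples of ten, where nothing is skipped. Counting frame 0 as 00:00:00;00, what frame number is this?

As if non-drop at 30 labels/s: (0 × 3600 + 16 × 60 + 43) × 30 + 29 = 30119.
Minute boundaries passed: 16; those not divisible by 10: 16 − 1 = 15; dropped labels = 2 × 15 = 30.
Actual frame index = 30119 − 30 = 30089.

30089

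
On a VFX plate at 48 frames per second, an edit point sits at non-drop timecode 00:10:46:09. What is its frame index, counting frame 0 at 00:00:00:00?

Total seconds to the label: (0 × 3600 + 10 × 60 + 46) = 646.
Frame index = 646 × 48 + 9 = 31017.

frame 31017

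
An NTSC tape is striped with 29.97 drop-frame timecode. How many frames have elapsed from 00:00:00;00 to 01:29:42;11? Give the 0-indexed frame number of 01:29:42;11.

161309

As if non-drop at 30 labels/s: (1 × 3600 + 29 × 60 + 42) × 30 + 11 = 161471.
Minute boundaries passed: 89; those not divisible by 10: 89 − 8 = 81; dropped labels = 2 × 81 = 162.
Actual frame index = 161471 − 162 = 161309.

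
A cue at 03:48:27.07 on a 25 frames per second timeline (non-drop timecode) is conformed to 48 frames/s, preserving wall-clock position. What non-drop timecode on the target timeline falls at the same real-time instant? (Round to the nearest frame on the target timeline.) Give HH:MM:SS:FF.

03:48:27:13

Source frame index: (3×3600 + 48×60 + 27) × 25 + 7 = 342682.
Real time: 342682 / (25) = 342682/25 s.
Target frame: (342682/25) × (48) = 16448736/25 ≈ 657949.440 → 657949.
At 48 labels/s: frame 657949 → 03:48:27:13.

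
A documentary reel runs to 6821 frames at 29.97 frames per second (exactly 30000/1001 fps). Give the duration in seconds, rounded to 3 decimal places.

Running time = 6821 × 1001/30000 = 6827821/30000 s ≈ 227.594 s.

227.594 seconds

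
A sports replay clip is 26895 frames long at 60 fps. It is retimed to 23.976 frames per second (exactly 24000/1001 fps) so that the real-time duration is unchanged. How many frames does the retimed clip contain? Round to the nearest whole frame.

Frames at target rate = 26895 × (24000/1001) / (60) = 978000/91 ≈ 10747.253.
Nearest whole frame: 10747.

10747 frames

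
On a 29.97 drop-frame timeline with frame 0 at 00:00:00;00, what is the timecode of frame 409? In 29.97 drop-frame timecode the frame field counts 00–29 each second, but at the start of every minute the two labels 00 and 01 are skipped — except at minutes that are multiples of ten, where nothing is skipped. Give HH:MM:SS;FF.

Each 10-minute DF block holds 10 × 60 × 30 − 9 × 2 = 17982 frames. 409 ÷ 17982 → 0 full blocks, remainder 409.
Within the partial block the first minute is 1800 frames and each further minute 1798, so 0 further minute boundaries passed. Total skipped labels = 18 × 0 + 2 × 0 = 0.
Non-drop label index = 409 + 0 = 409; at 30 labels/s that is 00:00:13:19, i.e. DF 00:00:13;19.

00:00:13;19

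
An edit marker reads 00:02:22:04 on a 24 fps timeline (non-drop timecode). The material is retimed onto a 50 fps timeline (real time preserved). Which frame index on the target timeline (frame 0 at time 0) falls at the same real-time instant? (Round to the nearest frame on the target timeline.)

Source frame index: (0×3600 + 2×60 + 22) × 24 + 4 = 3412.
Real time: 3412 / (24) = 853/6 s.
Target frame: (853/6) × (50) = 21325/3 ≈ 7108.333 → 7108.

frame 7108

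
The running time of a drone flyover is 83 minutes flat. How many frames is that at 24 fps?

83 min = 4980 s.
Frames = 4980 × 24 = 119520.

119520 frames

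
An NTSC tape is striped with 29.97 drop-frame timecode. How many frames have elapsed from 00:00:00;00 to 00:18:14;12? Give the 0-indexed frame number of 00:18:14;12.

32798

As if non-drop at 30 labels/s: (0 × 3600 + 18 × 60 + 14) × 30 + 12 = 32832.
Minute boundaries passed: 18; those not divisible by 10: 18 − 1 = 17; dropped labels = 2 × 17 = 34.
Actual frame index = 32832 − 34 = 32798.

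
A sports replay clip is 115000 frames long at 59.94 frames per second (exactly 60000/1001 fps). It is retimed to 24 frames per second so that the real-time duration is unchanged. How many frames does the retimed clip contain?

Target frames = source frames × (target rate / source rate) = 115000 × (24)/(60000/1001) = 115000 × 1001/2500 = 46046.

46046 frames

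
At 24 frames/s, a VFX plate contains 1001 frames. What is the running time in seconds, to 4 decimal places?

Running time = 1001 × 1/24 = 1001/24 s ≈ 41.7083 s.

41.7083 seconds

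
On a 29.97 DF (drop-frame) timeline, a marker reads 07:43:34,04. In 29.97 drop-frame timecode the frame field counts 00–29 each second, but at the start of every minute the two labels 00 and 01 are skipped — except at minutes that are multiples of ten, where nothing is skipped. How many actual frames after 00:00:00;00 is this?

833590

Complete 10-minute blocks: 46, each 17982 frames → 827172.
Remaining 3 whole minutes in the current block: 1800 + 2 × 1798 = 5396 frames.
Within the current minute: 34 × 30 + 4 − 2 = 1022 (labels ;00/;01 skipped at this minute). Total = 827172 + 5396 + 1022 = 833590.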